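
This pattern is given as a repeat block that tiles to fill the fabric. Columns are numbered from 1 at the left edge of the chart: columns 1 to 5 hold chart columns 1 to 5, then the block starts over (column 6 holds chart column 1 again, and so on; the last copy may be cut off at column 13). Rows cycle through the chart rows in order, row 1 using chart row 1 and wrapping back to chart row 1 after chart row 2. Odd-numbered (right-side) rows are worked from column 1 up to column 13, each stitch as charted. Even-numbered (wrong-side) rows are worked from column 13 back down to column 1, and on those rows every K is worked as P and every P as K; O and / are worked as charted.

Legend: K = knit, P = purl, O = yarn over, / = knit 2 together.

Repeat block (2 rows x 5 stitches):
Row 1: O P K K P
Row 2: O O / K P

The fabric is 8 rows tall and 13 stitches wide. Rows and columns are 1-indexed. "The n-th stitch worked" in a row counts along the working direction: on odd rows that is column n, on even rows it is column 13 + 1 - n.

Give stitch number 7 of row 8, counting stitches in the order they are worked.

Result:
O

Derivation:
For row 8: chart row = ((8-1) mod 2) + 1 = 2; this is a WS (even) row.
Chart row 2 tiled across columns 1-13: O O / K P O O / K P O O /
Wrong side: read the tiled row from column 13 down to 1 and exchange K with P (leave O, /).
Row 8 as worked: / O O K P / O O K P / O O
Stitch 7 in working order -> O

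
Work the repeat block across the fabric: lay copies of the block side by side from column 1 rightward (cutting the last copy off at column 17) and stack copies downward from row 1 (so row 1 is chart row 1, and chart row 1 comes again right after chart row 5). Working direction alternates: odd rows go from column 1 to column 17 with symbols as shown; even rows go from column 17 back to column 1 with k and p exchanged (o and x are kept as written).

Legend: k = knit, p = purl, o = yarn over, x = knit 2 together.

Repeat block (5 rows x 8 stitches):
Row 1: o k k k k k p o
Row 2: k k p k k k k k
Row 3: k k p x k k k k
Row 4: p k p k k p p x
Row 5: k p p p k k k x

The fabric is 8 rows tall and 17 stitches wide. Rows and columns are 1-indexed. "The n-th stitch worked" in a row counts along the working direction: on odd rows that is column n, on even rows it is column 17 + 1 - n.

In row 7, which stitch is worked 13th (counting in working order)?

Stitch:
k

Derivation:
Row 7: (7-1) mod 5 = 1, so use chart row 2. Odd row -> RS.
Chart row 2 tiled across columns 1-17: k k p k k k k k k k p k k k k k k
Right side: take the tiled row as-is (worked left to right from column 1).
Counting 13 along the worked row gives k.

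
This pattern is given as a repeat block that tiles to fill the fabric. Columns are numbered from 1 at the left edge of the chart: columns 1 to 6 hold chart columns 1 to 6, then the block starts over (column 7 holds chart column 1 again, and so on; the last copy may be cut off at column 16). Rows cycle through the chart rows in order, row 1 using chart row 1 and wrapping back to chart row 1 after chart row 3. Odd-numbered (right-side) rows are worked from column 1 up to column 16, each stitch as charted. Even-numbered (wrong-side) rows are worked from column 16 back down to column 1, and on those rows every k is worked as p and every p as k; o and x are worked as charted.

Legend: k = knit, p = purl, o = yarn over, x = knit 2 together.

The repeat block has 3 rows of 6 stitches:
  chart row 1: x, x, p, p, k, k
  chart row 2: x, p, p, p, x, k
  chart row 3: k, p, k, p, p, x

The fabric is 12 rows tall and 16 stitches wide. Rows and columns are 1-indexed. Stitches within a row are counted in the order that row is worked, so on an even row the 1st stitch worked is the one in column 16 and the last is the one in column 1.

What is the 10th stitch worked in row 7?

Stitch:
p

Derivation:
Row 7: (7-1) mod 3 = 0, so use chart row 1. Odd row -> RS.
Chart row 1 tiled across columns 1-16: x x p p k k x x p p k k x x p p
RS: work column 1 to column 16, symbols as charted — the tiled row is the row as worked.
Counting 10 along the worked row gives p.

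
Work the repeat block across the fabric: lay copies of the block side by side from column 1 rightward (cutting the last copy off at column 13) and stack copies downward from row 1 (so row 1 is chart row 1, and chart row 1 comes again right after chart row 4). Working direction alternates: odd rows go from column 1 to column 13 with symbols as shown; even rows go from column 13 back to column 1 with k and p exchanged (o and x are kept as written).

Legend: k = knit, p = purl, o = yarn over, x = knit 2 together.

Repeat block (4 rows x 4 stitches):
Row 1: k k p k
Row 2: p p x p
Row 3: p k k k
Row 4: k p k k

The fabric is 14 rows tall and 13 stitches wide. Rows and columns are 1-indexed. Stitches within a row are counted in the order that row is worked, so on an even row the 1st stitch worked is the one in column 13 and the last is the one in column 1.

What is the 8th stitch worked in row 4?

Stitch:
k

Derivation:
For row 4: chart row = ((4-1) mod 4) + 1 = 4; this is a WS (even) row.
Chart row 4 tiled across columns 1-13: k p k k k p k k k p k k k
WS row: flip the tiled sequence (start at column 13) and apply k<->p; o and x stay.
Row 4 as worked: p p p k p p p k p p p k p
The 8th stitch worked is k.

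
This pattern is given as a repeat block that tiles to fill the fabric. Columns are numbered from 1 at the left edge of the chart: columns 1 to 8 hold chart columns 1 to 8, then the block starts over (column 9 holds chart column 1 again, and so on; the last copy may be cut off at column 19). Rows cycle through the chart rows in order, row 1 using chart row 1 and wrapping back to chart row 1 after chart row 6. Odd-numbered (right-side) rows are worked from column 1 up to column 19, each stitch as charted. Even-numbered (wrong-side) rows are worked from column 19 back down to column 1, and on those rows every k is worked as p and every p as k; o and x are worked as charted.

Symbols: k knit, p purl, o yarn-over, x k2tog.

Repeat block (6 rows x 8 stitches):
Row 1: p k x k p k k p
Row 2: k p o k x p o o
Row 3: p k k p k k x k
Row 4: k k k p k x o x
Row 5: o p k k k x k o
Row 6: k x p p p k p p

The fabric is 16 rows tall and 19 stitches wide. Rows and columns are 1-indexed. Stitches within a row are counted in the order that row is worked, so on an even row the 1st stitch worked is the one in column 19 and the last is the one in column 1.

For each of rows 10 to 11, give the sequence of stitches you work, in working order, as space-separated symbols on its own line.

Result:
p p p x o x p k p p p x o x p k p p p
o p k k k x k o o p k k k x k o o p k

Derivation:
Row 10: chart row 4, WS - tiled (columns 1-19): k k k p k x o x k k k p k x o x k k k; work from column 19 back to 1 with k<->p swapped.
Row 11: chart row 5, RS - tile across columns 1-19 and work as-is.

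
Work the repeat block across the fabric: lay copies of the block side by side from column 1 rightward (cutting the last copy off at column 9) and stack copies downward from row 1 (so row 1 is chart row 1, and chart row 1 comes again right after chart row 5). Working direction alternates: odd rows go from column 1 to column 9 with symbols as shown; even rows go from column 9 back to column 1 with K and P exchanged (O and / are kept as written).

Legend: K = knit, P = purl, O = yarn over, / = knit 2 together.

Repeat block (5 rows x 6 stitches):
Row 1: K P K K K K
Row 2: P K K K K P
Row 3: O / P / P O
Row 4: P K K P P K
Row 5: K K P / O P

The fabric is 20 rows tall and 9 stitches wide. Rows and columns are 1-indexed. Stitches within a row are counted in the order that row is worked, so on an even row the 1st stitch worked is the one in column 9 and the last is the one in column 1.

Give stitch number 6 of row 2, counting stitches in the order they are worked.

For row 2: chart row = ((2-1) mod 5) + 1 = 2; this is a WS (even) row.
Chart row 2 tiled across columns 1-9: P K K K K P P K K
WS: work from column 9 back to column 1 (reverse the tiled row), swapping K<->P (O and / unchanged).
Row 2 as worked: P P K K P P P P K
The 6th stitch worked is P.

Stitch:
P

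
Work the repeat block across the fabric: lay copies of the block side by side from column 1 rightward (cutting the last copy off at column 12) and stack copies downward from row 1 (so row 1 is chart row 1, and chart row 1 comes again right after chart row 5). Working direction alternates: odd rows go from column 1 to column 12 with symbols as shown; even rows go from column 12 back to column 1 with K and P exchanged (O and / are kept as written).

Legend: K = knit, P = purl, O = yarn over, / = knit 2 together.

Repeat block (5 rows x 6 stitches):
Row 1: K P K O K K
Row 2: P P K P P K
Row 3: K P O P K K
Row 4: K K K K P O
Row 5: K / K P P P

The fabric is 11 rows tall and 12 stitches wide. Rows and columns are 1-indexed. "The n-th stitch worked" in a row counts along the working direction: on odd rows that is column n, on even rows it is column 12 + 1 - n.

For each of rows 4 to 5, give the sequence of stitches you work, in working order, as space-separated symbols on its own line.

Result:
O K P P P P O K P P P P
K / K P P P K / K P P P

Derivation:
Row 4: chart row 4, WS - tiled (columns 1-12): K K K K P O K K K K P O; work from column 12 back to 1 with K<->P swapped.
Row 5: chart row 5, RS - tile across columns 1-12 and work as-is.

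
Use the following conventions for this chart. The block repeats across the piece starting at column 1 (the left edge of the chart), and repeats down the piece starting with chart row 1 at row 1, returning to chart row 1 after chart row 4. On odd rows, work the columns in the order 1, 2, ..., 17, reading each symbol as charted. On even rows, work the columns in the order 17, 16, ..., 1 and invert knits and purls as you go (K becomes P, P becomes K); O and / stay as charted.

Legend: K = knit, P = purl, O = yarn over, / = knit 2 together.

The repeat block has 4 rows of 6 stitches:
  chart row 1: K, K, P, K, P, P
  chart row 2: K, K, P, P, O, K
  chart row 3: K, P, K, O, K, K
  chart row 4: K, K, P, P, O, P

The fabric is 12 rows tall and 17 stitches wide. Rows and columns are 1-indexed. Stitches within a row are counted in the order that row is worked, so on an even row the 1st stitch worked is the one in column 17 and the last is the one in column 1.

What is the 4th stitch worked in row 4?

== STITCH ==
P

Derivation:
Row 4 uses chart row ((4-1) mod 4)+1 = 4. Row 4 is even, so WS.
Chart row 4 tiled across columns 1-17: K K P P O P K K P P O P K K P P O
WS: work from column 17 back to column 1 (reverse the tiled row), swapping K<->P (O and / unchanged).
Row 4 as worked: O K K P P K O K K P P K O K K P P
Counting 4 along the worked row gives P.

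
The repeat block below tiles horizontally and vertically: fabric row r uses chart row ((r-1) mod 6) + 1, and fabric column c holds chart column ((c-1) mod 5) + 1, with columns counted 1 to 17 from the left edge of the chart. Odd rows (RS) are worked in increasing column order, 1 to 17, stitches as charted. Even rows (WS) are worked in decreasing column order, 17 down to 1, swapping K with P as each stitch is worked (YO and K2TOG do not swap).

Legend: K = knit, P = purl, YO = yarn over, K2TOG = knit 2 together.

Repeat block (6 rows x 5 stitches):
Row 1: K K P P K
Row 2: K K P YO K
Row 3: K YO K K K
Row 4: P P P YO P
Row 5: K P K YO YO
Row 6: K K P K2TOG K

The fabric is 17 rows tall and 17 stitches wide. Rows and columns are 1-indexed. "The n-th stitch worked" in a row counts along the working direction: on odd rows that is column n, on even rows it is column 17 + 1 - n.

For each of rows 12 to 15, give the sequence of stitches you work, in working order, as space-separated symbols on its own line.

Row 12: chart row 6, WS - tiled (columns 1-17): K K P K2TOG K K K P K2TOG K K K P K2TOG K K K; work from column 17 back to 1 with K<->P swapped.
Row 13: chart row 1, RS - tile across columns 1-17 and work as-is.
Row 14: chart row 2, WS - tiled (columns 1-17): K K P YO K K K P YO K K K P YO K K K; work from column 17 back to 1 with K<->P swapped.
Row 15: chart row 3, RS - tile across columns 1-17 and work as-is.

Result:
P P P K2TOG K P P P K2TOG K P P P K2TOG K P P
K K P P K K K P P K K K P P K K K
P P P YO K P P P YO K P P P YO K P P
K YO K K K K YO K K K K YO K K K K YO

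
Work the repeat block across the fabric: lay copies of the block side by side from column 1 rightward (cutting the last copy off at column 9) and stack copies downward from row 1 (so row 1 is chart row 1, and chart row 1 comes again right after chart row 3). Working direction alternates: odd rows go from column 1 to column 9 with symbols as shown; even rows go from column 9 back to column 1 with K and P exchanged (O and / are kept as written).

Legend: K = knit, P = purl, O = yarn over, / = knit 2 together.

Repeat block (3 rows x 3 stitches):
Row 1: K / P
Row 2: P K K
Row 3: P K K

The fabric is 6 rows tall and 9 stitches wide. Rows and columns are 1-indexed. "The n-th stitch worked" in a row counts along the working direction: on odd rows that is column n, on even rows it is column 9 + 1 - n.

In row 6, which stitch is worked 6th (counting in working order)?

Row 6: (6-1) mod 3 = 2, so use chart row 3. Even row -> WS.
Chart row 3 tiled across columns 1-9: P K K P K K P K K
WS row: flip the tiled sequence (start at column 9) and apply K<->P; O and / stay.
Row 6 as worked: P P K P P K P P K
The 6th stitch worked is K.

Stitch:
K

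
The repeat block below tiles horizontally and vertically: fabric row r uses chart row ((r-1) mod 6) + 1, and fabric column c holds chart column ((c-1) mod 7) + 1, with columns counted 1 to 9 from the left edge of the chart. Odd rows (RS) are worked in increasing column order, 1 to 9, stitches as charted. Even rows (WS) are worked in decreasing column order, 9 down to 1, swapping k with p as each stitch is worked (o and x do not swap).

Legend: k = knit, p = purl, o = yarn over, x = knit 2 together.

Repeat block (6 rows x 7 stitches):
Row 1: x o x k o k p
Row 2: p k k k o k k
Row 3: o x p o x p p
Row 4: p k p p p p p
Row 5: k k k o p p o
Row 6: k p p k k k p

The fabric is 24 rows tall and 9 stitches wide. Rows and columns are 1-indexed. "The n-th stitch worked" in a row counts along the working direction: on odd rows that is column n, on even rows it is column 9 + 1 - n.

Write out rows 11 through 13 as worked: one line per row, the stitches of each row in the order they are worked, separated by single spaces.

Result:
k k k o p p o k k
k p k p p p k k p
x o x k o k p x o

Derivation:
Row 11: chart row 5, RS - tile across columns 1-9 and work as-is.
Row 12: chart row 6, WS - tiled (columns 1-9): k p p k k k p k p; work from column 9 back to 1 with k<->p swapped.
Row 13: chart row 1, RS - tile across columns 1-9 and work as-is.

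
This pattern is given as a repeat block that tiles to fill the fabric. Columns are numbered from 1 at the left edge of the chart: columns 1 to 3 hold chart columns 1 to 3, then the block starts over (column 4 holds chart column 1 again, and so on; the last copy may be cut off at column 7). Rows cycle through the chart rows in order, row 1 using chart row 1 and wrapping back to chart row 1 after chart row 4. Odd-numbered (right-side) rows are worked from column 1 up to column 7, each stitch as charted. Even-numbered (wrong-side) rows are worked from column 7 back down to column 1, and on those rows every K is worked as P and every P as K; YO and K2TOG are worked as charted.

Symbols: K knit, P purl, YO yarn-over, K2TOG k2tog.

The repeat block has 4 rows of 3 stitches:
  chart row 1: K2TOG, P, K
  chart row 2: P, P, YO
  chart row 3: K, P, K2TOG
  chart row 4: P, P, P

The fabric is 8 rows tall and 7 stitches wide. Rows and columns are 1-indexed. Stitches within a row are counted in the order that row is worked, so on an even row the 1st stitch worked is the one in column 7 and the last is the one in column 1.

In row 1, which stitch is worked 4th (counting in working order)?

Row 1 uses chart row ((1-1) mod 4)+1 = 1. Row 1 is odd, so RS.
Chart row 1 tiled across columns 1-7: K2TOG P K K2TOG P K K2TOG
RS row: no reversal, no swap; stitch n worked = column n.
Stitch 4 in working order -> K2TOG

Stitch:
K2TOG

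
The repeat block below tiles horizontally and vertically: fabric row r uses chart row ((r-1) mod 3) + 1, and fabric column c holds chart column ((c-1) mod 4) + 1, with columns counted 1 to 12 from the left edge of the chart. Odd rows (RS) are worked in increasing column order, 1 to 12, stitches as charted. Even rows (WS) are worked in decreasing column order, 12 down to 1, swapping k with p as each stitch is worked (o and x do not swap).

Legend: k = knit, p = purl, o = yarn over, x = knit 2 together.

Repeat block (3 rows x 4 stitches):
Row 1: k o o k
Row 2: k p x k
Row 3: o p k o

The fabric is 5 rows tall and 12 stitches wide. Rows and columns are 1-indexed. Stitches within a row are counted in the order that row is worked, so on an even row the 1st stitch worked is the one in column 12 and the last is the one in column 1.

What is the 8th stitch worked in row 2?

Stitch:
p

Derivation:
Row 2 uses chart row ((2-1) mod 3)+1 = 2. Row 2 is even, so WS.
Chart row 2 tiled across columns 1-12: k p x k k p x k k p x k
WS row: flip the tiled sequence (start at column 12) and apply k<->p; o and x stay.
Row 2 as worked: p x k p p x k p p x k p
Counting 8 along the worked row gives p.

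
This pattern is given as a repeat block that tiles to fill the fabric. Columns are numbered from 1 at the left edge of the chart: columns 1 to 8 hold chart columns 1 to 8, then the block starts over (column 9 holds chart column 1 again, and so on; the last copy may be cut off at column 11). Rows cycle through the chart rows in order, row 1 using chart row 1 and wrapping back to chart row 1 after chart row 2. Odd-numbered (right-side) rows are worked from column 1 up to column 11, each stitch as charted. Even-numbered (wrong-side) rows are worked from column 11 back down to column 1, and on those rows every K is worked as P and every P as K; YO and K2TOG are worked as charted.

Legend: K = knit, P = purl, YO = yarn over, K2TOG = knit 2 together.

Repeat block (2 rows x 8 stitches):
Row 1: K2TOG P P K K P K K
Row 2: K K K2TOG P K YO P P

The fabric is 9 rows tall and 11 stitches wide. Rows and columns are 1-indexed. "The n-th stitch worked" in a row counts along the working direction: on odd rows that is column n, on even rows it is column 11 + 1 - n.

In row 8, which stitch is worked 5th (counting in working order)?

== STITCH ==
K

Derivation:
Row 8 uses chart row ((8-1) mod 2)+1 = 2. Row 8 is even, so WS.
Chart row 2 tiled across columns 1-11: K K K2TOG P K YO P P K K K2TOG
Wrong side: read the tiled row from column 11 down to 1 and exchange K with P (leave YO, K2TOG).
Row 8 as worked: K2TOG P P K K YO P K K2TOG P P
Counting 5 along the worked row gives K.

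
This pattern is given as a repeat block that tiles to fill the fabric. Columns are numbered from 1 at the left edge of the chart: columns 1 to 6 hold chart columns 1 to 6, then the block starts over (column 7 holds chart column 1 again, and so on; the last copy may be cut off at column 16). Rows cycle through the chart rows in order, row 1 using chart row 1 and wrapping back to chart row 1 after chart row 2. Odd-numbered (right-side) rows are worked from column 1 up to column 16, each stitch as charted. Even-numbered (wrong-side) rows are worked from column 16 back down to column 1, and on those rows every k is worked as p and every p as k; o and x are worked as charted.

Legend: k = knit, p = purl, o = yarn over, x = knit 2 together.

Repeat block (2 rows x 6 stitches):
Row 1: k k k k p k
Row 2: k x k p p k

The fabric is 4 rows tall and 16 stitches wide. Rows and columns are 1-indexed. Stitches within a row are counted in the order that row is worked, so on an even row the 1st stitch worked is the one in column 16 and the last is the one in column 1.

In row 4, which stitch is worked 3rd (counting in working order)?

Result:
x

Derivation:
Row 4: (4-1) mod 2 = 1, so use chart row 2. Even row -> WS.
Chart row 2 tiled across columns 1-16: k x k p p k k x k p p k k x k p
WS: work from column 16 back to column 1 (reverse the tiled row), swapping k<->p (o and x unchanged).
Row 4 as worked: k p x p p k k p x p p k k p x p
Stitch 3 in working order -> x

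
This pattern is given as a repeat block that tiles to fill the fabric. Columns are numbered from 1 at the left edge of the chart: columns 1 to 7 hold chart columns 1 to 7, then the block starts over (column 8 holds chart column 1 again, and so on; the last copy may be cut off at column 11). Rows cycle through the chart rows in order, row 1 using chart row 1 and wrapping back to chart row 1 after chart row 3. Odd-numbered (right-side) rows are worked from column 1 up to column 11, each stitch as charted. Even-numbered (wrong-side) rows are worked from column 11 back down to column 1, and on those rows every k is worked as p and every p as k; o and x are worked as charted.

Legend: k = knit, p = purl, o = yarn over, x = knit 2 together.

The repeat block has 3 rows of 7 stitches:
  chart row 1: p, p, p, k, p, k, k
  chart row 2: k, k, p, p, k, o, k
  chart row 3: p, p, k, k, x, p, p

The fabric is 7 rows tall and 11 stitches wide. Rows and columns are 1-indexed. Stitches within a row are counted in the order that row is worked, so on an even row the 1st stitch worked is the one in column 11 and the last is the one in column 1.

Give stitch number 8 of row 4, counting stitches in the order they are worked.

Row 4 uses chart row ((4-1) mod 3)+1 = 1. Row 4 is even, so WS.
Chart row 1 tiled across columns 1-11: p p p k p k k p p p k
WS row: flip the tiled sequence (start at column 11) and apply k<->p; o and x stay.
Row 4 as worked: p k k k p p k p k k k
Stitch 8 in working order -> p

Stitch:
p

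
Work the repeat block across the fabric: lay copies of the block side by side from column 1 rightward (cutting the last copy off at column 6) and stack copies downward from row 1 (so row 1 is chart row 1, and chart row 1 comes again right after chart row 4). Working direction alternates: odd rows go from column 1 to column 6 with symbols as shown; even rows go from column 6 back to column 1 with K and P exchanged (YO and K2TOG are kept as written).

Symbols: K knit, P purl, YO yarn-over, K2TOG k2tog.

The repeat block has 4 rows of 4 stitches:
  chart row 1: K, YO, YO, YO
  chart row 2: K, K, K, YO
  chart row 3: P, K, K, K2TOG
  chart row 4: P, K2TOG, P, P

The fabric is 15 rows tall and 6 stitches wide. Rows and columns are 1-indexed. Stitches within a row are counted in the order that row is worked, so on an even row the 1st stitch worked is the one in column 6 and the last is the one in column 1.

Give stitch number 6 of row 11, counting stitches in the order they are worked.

For row 11: chart row = ((11-1) mod 4) + 1 = 3; this is a RS (odd) row.
Chart row 3 tiled across columns 1-6: P K K K2TOG P K
Right side: take the tiled row as-is (worked left to right from column 1).
Stitch 6 in working order -> K

Result:
K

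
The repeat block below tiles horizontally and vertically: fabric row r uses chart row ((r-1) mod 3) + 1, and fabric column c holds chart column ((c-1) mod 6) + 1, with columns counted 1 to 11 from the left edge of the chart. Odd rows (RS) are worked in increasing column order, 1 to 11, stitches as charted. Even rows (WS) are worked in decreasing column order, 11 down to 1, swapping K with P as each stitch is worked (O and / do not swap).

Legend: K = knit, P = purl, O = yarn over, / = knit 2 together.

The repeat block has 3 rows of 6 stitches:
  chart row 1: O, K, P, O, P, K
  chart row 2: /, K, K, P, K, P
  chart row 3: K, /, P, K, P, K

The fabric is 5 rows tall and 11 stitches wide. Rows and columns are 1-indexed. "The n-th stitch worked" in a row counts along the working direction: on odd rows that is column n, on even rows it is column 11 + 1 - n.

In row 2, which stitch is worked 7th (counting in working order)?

Row 2: (2-1) mod 3 = 1, so use chart row 2. Even row -> WS.
Chart row 2 tiled across columns 1-11: / K K P K P / K K P K
WS row: flip the tiled sequence (start at column 11) and apply K<->P; O and / stay.
Row 2 as worked: P K P P / K P K P P /
The 7th stitch worked is P.

Result:
P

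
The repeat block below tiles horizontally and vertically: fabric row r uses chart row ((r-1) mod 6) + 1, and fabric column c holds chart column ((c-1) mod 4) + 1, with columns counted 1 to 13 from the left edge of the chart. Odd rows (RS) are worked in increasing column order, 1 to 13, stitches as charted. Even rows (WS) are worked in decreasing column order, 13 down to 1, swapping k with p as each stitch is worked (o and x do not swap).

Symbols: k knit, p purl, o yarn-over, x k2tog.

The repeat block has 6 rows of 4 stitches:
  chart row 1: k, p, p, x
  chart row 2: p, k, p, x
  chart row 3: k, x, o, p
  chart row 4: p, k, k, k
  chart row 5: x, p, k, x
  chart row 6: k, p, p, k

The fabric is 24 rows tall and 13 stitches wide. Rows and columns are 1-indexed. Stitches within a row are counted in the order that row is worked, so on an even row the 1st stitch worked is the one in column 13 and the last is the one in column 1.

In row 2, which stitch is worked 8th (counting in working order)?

Row 2 uses chart row ((2-1) mod 6)+1 = 2. Row 2 is even, so WS.
Chart row 2 tiled across columns 1-13: p k p x p k p x p k p x p
WS: work from column 13 back to column 1 (reverse the tiled row), swapping k<->p (o and x unchanged).
Row 2 as worked: k x k p k x k p k x k p k
The 8th stitch worked is p.

== STITCH ==
p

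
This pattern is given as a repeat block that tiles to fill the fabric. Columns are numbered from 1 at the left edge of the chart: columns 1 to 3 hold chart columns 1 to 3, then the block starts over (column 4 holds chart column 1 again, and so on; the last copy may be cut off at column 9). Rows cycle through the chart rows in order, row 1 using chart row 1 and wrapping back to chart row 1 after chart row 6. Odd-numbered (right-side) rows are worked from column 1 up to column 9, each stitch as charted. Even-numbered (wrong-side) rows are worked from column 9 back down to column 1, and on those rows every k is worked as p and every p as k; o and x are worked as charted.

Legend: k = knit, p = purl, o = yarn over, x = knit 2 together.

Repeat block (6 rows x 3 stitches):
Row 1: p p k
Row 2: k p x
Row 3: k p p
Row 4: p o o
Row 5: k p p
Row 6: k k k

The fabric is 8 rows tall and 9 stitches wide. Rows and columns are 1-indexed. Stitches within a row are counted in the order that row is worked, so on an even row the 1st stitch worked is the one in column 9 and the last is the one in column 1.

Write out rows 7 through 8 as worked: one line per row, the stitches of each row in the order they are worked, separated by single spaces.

Row 7: chart row 1, RS - tile across columns 1-9 and work as-is.
Row 8: chart row 2, WS - tiled (columns 1-9): k p x k p x k p x; work from column 9 back to 1 with k<->p swapped.

Result:
p p k p p k p p k
x k p x k p x k p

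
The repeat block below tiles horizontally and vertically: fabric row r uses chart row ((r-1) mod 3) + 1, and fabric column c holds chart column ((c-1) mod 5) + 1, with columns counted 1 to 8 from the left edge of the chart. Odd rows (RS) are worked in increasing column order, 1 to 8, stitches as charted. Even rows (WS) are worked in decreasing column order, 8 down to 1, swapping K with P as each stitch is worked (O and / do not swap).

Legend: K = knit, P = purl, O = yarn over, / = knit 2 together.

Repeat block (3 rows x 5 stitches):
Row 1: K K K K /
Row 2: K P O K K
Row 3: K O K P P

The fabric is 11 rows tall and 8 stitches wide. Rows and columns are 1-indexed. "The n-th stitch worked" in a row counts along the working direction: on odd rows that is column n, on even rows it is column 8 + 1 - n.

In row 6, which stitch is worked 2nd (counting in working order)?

For row 6: chart row = ((6-1) mod 3) + 1 = 3; this is a WS (even) row.
Chart row 3 tiled across columns 1-8: K O K P P K O K
WS row: flip the tiled sequence (start at column 8) and apply K<->P; O and / stay.
Row 6 as worked: P O P K K P O P
Stitch 2 in working order -> O

Result:
O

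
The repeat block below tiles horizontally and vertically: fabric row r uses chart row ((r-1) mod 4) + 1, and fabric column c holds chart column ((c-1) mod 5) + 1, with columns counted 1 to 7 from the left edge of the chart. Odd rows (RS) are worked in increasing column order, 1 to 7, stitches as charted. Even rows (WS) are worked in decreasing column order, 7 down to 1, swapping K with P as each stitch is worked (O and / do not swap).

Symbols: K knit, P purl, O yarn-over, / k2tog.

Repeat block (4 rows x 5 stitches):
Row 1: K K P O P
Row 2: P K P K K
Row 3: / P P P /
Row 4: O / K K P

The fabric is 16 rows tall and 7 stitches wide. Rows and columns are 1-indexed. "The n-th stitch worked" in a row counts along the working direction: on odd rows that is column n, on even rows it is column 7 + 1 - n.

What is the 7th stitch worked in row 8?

Stitch:
O

Derivation:
Row 8: (8-1) mod 4 = 3, so use chart row 4. Even row -> WS.
Chart row 4 tiled across columns 1-7: O / K K P O /
WS: work from column 7 back to column 1 (reverse the tiled row), swapping K<->P (O and / unchanged).
Row 8 as worked: / O K P P / O
The 7th stitch worked is O.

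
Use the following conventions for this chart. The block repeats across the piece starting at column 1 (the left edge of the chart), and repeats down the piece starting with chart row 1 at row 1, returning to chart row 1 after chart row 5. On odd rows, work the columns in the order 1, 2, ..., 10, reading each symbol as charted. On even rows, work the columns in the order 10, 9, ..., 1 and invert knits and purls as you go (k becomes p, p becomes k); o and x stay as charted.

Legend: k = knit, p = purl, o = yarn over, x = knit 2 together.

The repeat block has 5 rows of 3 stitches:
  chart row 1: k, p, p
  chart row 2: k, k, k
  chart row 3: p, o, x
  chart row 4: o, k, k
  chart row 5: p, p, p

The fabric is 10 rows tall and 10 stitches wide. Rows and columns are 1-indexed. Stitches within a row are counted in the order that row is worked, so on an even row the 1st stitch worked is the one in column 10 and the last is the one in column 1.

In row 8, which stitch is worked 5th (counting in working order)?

For row 8: chart row = ((8-1) mod 5) + 1 = 3; this is a WS (even) row.
Chart row 3 tiled across columns 1-10: p o x p o x p o x p
WS row: flip the tiled sequence (start at column 10) and apply k<->p; o and x stay.
Row 8 as worked: k x o k x o k x o k
The 5th stitch worked is x.

== STITCH ==
x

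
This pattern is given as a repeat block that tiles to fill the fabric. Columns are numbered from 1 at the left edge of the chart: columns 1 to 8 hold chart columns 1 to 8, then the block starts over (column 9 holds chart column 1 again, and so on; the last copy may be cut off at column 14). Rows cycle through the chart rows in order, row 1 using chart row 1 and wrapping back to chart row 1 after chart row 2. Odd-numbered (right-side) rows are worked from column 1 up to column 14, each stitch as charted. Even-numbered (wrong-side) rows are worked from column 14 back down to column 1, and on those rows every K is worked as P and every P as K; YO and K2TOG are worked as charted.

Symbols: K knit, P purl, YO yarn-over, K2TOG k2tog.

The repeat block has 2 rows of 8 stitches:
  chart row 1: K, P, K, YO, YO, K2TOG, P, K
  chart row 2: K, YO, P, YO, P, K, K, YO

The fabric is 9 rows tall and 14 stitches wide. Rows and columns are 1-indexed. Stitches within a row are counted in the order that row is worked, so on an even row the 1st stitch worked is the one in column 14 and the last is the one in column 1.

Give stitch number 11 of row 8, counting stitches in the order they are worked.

For row 8: chart row = ((8-1) mod 2) + 1 = 2; this is a WS (even) row.
Chart row 2 tiled across columns 1-14: K YO P YO P K K YO K YO P YO P K
Wrong side: read the tiled row from column 14 down to 1 and exchange K with P (leave YO, K2TOG).
Row 8 as worked: P K YO K YO P YO P P K YO K YO P
Counting 11 along the worked row gives YO.

Result:
YO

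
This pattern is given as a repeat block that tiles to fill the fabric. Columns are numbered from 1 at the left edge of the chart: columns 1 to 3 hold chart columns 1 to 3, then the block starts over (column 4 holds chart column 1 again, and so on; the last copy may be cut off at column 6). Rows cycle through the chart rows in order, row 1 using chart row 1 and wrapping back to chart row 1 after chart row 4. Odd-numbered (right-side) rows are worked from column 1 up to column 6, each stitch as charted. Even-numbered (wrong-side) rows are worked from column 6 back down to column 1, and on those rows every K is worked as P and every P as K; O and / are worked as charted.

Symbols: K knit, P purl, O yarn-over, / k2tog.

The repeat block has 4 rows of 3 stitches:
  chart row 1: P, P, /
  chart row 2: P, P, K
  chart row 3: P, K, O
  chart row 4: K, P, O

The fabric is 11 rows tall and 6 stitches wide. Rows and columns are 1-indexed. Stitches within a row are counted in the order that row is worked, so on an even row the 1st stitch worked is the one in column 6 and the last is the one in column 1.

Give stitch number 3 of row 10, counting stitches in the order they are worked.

Row 10: (10-1) mod 4 = 1, so use chart row 2. Even row -> WS.
Chart row 2 tiled across columns 1-6: P P K P P K
Wrong side: read the tiled row from column 6 down to 1 and exchange K with P (leave O, /).
Row 10 as worked: P K K P K K
Counting 3 along the worked row gives K.

Result:
K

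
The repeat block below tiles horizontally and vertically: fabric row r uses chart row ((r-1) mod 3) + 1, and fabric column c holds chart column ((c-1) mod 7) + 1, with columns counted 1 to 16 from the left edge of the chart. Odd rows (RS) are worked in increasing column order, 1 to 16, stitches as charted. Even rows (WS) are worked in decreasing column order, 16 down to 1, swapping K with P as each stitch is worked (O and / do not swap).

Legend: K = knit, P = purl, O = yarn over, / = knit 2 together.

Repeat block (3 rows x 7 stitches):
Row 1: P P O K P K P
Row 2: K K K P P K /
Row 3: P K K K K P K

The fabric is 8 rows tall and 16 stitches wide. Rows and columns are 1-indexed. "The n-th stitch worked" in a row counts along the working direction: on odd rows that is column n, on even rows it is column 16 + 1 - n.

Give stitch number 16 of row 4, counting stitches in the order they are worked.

For row 4: chart row = ((4-1) mod 3) + 1 = 1; this is a WS (even) row.
Chart row 1 tiled across columns 1-16: P P O K P K P P P O K P K P P P
WS row: flip the tiled sequence (start at column 16) and apply K<->P; O and / stay.
Row 4 as worked: K K K P K P O K K K P K P O K K
Stitch 16 in working order -> K

Stitch:
K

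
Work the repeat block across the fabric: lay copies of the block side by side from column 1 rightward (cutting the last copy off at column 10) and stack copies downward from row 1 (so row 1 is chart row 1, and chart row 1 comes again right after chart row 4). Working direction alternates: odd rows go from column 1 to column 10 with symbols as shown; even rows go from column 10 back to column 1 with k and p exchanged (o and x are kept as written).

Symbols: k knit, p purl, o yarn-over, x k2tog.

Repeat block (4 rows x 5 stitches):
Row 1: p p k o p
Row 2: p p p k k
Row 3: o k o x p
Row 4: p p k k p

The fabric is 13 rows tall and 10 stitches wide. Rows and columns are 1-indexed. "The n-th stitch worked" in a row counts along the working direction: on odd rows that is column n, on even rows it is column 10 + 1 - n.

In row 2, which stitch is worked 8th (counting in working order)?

Result:
k

Derivation:
Row 2: (2-1) mod 4 = 1, so use chart row 2. Even row -> WS.
Chart row 2 tiled across columns 1-10: p p p k k p p p k k
WS row: flip the tiled sequence (start at column 10) and apply k<->p; o and x stay.
Row 2 as worked: p p k k k p p k k k
Counting 8 along the worked row gives k.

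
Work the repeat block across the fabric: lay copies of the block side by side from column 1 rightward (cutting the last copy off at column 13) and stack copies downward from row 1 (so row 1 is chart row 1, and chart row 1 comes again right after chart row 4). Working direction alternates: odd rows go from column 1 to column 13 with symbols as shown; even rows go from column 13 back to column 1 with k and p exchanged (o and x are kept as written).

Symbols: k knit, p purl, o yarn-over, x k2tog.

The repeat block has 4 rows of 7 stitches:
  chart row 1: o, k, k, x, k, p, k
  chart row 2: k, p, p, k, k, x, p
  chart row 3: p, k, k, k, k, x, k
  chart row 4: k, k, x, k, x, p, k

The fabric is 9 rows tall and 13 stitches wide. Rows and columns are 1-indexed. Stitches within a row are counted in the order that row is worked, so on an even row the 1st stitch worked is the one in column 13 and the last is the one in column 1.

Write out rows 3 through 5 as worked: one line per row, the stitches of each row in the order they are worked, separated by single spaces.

Rows as worked:
p k k k k x k p k k k k x
k x p x p p p k x p x p p
o k k x k p k o k k x k p

Derivation:
Row 3: chart row 3, RS - tile across columns 1-13 and work as-is.
Row 4: chart row 4, WS - tiled (columns 1-13): k k x k x p k k k x k x p; work from column 13 back to 1 with k<->p swapped.
Row 5: chart row 1, RS - tile across columns 1-13 and work as-is.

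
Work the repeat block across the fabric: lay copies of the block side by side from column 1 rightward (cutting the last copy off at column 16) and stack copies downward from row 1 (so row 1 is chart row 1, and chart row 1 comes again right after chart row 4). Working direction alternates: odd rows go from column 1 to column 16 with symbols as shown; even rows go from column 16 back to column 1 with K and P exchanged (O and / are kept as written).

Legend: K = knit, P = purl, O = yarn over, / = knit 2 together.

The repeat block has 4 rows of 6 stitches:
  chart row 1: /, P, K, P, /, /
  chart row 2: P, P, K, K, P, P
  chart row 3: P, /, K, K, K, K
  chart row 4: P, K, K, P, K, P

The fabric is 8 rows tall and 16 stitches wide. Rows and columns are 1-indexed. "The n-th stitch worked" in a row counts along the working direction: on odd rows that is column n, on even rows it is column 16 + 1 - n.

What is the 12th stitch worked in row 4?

Result:
P

Derivation:
Row 4: (4-1) mod 4 = 3, so use chart row 4. Even row -> WS.
Chart row 4 tiled across columns 1-16: P K K P K P P K K P K P P K K P
WS: work from column 16 back to column 1 (reverse the tiled row), swapping K<->P (O and / unchanged).
Row 4 as worked: K P P K K P K P P K K P K P P K
Stitch 12 in working order -> P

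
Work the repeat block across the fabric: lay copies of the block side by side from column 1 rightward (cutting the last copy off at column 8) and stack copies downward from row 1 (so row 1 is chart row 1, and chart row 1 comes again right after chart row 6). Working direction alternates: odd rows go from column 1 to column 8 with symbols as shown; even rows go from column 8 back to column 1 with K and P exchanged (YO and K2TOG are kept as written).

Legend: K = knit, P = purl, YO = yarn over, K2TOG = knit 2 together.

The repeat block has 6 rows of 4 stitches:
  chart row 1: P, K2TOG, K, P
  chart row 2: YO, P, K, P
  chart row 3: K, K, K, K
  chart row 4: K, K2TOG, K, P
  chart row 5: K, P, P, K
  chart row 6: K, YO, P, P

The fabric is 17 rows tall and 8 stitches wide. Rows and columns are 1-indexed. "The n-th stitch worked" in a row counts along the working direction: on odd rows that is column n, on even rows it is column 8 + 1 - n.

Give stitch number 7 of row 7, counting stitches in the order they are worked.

Row 7 uses chart row ((7-1) mod 6)+1 = 1. Row 7 is odd, so RS.
Chart row 1 tiled across columns 1-8: P K2TOG K P P K2TOG K P
RS: work column 1 to column 8, symbols as charted — the tiled row is the row as worked.
The 7th stitch worked is K.

Stitch:
K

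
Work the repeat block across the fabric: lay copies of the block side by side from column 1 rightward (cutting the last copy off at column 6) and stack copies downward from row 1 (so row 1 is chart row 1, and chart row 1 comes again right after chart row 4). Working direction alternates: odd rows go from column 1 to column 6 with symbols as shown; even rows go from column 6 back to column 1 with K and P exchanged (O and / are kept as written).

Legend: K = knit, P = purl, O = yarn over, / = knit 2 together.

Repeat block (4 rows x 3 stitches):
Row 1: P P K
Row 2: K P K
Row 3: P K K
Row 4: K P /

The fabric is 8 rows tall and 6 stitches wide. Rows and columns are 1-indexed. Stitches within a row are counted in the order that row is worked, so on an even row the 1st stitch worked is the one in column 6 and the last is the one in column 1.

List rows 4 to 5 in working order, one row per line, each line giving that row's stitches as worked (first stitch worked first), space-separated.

== ROWS AS WORKED ==
/ K P / K P
P P K P P K

Derivation:
Row 4: chart row 4, WS - tiled (columns 1-6): K P / K P /; work from column 6 back to 1 with K<->P swapped.
Row 5: chart row 1, RS - tile across columns 1-6 and work as-is.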